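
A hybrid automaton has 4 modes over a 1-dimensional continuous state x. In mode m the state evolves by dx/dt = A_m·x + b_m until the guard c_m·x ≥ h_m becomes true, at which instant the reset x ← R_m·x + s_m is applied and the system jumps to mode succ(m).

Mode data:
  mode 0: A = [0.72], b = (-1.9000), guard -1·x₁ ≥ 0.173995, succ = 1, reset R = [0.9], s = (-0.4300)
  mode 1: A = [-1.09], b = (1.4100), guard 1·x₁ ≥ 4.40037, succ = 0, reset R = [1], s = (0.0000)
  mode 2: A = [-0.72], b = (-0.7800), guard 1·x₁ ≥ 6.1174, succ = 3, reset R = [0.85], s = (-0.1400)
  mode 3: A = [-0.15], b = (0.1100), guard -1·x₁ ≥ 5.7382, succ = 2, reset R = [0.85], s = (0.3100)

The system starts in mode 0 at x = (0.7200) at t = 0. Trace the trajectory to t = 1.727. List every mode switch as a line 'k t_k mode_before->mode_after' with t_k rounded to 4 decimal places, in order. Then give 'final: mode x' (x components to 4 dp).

Mode 0: guard c·x = 0.1740 hit at Δt = 0.5312 (t = 0.5312), x⁻ = (-0.1740) → reset → x⁺ = (-0.5866), jump to mode 1
Mode 1: flow for 1.1958 to horizon, guard not reached → x = (0.7829)

1 0.5312 0->1
final: 1 0.7829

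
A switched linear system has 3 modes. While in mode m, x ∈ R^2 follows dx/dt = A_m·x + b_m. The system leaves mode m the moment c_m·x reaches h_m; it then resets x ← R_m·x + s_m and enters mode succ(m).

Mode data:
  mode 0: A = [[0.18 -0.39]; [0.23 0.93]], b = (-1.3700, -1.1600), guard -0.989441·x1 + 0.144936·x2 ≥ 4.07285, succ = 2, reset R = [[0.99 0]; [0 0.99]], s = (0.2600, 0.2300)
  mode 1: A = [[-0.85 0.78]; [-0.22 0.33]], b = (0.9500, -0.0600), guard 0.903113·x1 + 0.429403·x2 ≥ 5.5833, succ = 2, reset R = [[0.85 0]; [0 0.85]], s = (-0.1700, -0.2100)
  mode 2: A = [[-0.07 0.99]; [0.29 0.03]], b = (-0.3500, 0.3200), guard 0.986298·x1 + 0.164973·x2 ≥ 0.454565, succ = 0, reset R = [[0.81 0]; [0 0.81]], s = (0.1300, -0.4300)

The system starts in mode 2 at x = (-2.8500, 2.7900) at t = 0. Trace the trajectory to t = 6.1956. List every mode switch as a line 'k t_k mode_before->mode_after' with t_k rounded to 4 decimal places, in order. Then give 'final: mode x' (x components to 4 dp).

1 1.1723 2->0
2 2.6843 0->2
3 4.1022 2->0
4 5.6389 0->2
final: 2 -2.0995 2.5115

Mode 2: guard c·x = 0.4546 hit at Δt = 1.1723 (t = 1.1723), x⁻ = (-0.0044, 2.7819) → reset → x⁺ = (0.1264, 1.8233), jump to mode 0
Mode 0: guard c·x = 4.0728 hit at Δt = 1.5120 (t = 2.6843), x⁻ = (-3.7276, 2.6537) → reset → x⁺ = (-3.4303, 2.8571), jump to mode 2
Mode 2: guard c·x = 0.4546 hit at Δt = 1.4179 (t = 4.1022), x⁻ = (0.0030, 2.7375) → reset → x⁺ = (0.1324, 1.7874), jump to mode 0
Mode 0: guard c·x = 4.0728 hit at Δt = 1.5367 (t = 5.6389), x⁻ = (-3.7456, 2.5306) → reset → x⁺ = (-3.4482, 2.7353), jump to mode 2
Mode 2: flow for 0.5567 to horizon, guard not reached → x = (-2.0995, 2.5115)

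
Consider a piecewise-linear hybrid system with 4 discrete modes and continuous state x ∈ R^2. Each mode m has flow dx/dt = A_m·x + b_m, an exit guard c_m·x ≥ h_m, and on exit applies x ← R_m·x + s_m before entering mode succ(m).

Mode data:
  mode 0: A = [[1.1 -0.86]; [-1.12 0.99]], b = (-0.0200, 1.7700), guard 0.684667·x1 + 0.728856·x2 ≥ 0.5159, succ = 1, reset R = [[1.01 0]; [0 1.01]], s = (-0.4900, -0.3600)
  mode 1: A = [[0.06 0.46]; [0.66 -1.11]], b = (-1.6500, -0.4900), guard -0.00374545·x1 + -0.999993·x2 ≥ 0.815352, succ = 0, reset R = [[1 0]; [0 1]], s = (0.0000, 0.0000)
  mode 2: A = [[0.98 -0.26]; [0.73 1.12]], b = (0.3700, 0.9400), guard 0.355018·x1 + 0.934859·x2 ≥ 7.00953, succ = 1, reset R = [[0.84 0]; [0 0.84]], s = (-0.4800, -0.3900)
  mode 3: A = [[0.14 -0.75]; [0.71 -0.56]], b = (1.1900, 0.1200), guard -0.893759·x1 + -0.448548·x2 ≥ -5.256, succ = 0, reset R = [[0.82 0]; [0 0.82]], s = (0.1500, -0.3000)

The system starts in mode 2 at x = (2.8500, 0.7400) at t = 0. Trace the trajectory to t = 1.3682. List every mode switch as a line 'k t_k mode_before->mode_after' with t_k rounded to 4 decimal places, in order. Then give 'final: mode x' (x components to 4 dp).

1 0.6862 2->1
final: 1 4.1452 3.0371

Mode 2: guard c·x = 7.0095 hit at Δt = 0.6862 (t = 0.6862), x⁻ = (5.3223, 5.4768) → reset → x⁺ = (3.9907, 4.2105), jump to mode 1
Mode 1: flow for 0.6820 to horizon, guard not reached → x = (4.1452, 3.0371)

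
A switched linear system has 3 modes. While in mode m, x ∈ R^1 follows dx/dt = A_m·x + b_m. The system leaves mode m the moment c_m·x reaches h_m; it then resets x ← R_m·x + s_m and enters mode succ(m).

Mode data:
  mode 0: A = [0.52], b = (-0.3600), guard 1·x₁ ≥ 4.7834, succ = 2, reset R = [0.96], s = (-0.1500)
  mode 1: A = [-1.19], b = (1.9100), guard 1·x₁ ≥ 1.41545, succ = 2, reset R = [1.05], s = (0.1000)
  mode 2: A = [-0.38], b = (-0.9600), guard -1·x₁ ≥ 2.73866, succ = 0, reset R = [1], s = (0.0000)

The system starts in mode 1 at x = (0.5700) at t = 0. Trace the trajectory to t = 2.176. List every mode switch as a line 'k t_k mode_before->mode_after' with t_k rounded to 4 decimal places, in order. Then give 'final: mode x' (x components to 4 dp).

1 1.4263 1->2
final: 2 0.5667

Mode 1: guard c·x = 1.4155 hit at Δt = 1.4263 (t = 1.4263), x⁻ = (1.4155) → reset → x⁺ = (1.5862), jump to mode 2
Mode 2: flow for 0.7497 to horizon, guard not reached → x = (0.5667)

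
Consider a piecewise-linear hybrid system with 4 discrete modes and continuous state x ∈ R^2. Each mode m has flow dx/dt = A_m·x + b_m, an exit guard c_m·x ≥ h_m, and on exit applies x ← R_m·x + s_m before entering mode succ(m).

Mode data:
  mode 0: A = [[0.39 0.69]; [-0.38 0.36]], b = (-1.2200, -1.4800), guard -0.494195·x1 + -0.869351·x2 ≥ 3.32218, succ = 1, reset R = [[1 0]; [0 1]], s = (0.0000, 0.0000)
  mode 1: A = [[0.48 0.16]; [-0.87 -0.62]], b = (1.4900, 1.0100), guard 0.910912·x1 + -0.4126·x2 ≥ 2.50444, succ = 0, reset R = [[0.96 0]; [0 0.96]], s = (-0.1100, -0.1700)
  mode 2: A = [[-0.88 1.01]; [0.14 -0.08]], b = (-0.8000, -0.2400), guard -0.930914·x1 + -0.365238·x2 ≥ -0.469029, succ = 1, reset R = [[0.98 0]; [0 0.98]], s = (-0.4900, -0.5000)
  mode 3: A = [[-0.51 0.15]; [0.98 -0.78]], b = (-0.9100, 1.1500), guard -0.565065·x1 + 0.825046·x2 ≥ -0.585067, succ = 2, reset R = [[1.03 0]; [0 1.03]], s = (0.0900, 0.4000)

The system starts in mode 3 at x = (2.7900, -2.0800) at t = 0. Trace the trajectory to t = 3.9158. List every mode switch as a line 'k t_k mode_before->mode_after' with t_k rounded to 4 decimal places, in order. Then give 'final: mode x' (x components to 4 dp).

1 0.6342 3->2
2 2.0043 2->1
3 3.4053 1->0
final: 0 1.9602 -1.6674

Mode 3: guard c·x = -0.5851 hit at Δt = 0.6342 (t = 0.6342), x⁻ = (1.4721, 0.2991) → reset → x⁺ = (1.6062, 0.7080), jump to mode 2
Mode 2: guard c·x = -0.4690 hit at Δt = 1.3701 (t = 2.0043), x⁻ = (0.3165, 0.4776) → reset → x⁺ = (-0.1799, -0.0320), jump to mode 1
Mode 1: guard c·x = 2.5044 hit at Δt = 1.4010 (t = 3.4053), x⁻ = (2.6907, -0.1296) → reset → x⁺ = (2.4730, -0.2944), jump to mode 0
Mode 0: flow for 0.5105 to horizon, guard not reached → x = (1.9602, -1.6674)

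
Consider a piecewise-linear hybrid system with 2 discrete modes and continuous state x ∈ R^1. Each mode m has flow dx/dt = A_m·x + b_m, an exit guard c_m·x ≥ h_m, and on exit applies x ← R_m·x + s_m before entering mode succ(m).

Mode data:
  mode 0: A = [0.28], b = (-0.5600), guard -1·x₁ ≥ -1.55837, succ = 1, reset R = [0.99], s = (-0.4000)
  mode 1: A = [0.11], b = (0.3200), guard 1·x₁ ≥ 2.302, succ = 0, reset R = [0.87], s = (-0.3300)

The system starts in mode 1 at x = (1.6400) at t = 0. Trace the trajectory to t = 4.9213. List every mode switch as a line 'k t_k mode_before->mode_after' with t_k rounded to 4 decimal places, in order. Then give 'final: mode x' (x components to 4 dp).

Mode 1: guard c·x = 2.3020 hit at Δt = 1.2351 (t = 1.2351), x⁻ = (2.3020) → reset → x⁺ = (1.6727), jump to mode 0
Mode 0: guard c·x = -1.5584 hit at Δt = 1.0704 (t = 2.3055), x⁻ = (1.5584) → reset → x⁺ = (1.1428), jump to mode 1
Mode 1: guard c·x = 2.3020 hit at Δt = 2.2874 (t = 4.5929), x⁻ = (2.3020) → reset → x⁺ = (1.6727), jump to mode 0
Mode 0: flow for 0.3284 to horizon, guard not reached → x = (1.6412)

1 1.2351 1->0
2 2.3055 0->1
3 4.5929 1->0
final: 0 1.6412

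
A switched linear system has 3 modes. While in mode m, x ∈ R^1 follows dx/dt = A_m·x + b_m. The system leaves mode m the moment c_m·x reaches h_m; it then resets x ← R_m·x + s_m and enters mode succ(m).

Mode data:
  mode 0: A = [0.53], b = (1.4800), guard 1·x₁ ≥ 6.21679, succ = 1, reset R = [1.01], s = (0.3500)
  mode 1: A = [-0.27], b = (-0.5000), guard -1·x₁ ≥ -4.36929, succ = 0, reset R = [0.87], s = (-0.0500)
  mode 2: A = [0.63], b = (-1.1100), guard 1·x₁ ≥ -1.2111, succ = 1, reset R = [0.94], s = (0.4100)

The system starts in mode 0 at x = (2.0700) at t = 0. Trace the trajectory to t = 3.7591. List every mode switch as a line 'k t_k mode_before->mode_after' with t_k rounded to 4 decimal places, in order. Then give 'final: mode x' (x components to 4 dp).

1 1.1636 0->1
2 2.3112 1->0
3 2.9145 0->1
final: 1 4.8996

Mode 0: guard c·x = 6.2168 hit at Δt = 1.1636 (t = 1.1636), x⁻ = (6.2168) → reset → x⁺ = (6.6290), jump to mode 1
Mode 1: guard c·x = -4.3693 hit at Δt = 1.1476 (t = 2.3112), x⁻ = (4.3693) → reset → x⁺ = (3.7513), jump to mode 0
Mode 0: guard c·x = 6.2168 hit at Δt = 0.6033 (t = 2.9145), x⁻ = (6.2168) → reset → x⁺ = (6.6290), jump to mode 1
Mode 1: flow for 0.8446 to horizon, guard not reached → x = (4.8996)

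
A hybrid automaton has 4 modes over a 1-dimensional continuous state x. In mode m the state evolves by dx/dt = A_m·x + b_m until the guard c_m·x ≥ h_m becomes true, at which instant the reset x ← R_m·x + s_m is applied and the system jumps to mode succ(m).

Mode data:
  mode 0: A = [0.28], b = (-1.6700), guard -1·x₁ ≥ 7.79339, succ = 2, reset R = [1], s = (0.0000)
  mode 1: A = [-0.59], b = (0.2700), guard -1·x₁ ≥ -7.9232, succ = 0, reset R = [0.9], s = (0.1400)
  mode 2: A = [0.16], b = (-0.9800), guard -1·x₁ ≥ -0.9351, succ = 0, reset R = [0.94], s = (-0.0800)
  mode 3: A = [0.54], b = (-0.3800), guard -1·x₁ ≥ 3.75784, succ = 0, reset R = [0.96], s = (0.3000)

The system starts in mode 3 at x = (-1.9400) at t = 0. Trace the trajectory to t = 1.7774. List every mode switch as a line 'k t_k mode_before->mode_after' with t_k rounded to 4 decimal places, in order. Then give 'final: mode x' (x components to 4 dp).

Mode 3: guard c·x = 3.7578 hit at Δt = 0.9691 (t = 0.9691), x⁻ = (-3.7578) → reset → x⁺ = (-3.3075), jump to mode 0
Mode 0: flow for 0.8083 to horizon, guard not reached → x = (-5.6624)

1 0.9691 3->0
final: 0 -5.6624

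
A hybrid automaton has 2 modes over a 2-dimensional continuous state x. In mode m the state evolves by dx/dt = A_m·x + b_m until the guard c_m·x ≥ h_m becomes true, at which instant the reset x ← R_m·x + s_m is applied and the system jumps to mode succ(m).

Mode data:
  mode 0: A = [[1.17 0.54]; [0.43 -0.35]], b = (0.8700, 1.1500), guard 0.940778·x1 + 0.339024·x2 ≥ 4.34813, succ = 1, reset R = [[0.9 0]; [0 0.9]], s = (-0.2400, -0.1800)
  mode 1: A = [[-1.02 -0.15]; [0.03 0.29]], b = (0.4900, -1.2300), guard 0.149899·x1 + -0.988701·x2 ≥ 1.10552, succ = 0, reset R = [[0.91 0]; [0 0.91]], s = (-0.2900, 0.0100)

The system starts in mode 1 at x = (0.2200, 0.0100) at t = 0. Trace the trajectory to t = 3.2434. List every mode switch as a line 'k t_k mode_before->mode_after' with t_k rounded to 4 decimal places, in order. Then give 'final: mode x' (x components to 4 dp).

1 0.7802 1->0
2 2.3317 0->1
final: 1 1.5615 0.4298

Mode 1: guard c·x = 1.1055 hit at Δt = 0.7802 (t = 0.7802), x⁻ = (0.4092, -1.0561) → reset → x⁺ = (0.0824, -0.9511), jump to mode 0
Mode 0: guard c·x = 4.3481 hit at Δt = 1.5515 (t = 2.3317), x⁻ = (4.0459, 1.5982) → reset → x⁺ = (3.4013, 1.2584), jump to mode 1
Mode 1: flow for 0.9117 to horizon, guard not reached → x = (1.5615, 0.4298)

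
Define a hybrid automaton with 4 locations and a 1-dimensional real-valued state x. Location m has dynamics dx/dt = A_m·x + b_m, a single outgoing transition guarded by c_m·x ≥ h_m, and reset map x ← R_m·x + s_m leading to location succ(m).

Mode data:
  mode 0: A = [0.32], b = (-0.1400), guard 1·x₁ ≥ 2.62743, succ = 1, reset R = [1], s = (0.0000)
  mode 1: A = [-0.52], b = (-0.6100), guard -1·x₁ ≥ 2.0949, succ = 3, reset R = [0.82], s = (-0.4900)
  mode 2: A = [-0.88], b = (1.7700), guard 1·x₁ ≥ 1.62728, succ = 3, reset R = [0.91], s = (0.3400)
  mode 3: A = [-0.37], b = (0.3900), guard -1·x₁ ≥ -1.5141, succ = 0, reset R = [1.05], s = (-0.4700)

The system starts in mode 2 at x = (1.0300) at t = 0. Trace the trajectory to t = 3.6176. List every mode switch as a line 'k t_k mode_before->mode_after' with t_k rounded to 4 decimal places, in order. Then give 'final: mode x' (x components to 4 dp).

Mode 2: guard c·x = 1.6273 hit at Δt = 1.0660 (t = 1.0660), x⁻ = (1.6273) → reset → x⁺ = (1.8208), jump to mode 3
Mode 3: guard c·x = -1.5141 hit at Δt = 1.3807 (t = 2.4467), x⁻ = (1.5141) → reset → x⁺ = (1.1198), jump to mode 0
Mode 0: flow for 1.1709 to horizon, guard not reached → x = (1.4299)

1 1.0660 2->3
2 2.4467 3->0
final: 0 1.4299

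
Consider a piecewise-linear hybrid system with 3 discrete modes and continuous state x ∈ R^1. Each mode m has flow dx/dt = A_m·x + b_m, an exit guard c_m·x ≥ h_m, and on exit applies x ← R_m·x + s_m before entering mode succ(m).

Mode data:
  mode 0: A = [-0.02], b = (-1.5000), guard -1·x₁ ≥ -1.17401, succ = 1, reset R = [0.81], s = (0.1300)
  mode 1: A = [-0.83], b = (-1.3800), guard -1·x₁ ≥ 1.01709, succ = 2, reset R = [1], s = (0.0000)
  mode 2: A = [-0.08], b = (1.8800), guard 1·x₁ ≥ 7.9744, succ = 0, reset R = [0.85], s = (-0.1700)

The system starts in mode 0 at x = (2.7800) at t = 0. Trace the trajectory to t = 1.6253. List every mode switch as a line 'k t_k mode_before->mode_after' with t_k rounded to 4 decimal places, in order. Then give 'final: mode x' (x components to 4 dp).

Mode 0: guard c·x = -1.1740 hit at Δt = 1.0432 (t = 1.0432), x⁻ = (1.1740) → reset → x⁺ = (1.0809), jump to mode 1
Mode 1: flow for 0.5821 to horizon, guard not reached → x = (0.0297)

1 1.0432 0->1
final: 1 0.0297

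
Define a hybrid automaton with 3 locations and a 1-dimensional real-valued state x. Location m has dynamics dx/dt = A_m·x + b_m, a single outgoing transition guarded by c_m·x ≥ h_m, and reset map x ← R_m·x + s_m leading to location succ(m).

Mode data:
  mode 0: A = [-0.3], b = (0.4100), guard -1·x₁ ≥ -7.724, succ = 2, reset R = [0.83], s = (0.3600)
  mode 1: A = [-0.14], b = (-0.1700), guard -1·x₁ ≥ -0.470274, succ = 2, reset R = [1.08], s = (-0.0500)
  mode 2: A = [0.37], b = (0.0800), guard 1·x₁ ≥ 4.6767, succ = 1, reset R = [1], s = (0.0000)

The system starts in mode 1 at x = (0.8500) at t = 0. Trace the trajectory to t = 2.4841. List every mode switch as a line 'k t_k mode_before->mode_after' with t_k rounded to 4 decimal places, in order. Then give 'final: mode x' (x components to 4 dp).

Mode 1: guard c·x = -0.4703 hit at Δt = 1.4520 (t = 1.4520), x⁻ = (0.4703) → reset → x⁺ = (0.4579), jump to mode 2
Mode 2: flow for 1.0321 to horizon, guard not reached → x = (0.7714)

1 1.4520 1->2
final: 2 0.7714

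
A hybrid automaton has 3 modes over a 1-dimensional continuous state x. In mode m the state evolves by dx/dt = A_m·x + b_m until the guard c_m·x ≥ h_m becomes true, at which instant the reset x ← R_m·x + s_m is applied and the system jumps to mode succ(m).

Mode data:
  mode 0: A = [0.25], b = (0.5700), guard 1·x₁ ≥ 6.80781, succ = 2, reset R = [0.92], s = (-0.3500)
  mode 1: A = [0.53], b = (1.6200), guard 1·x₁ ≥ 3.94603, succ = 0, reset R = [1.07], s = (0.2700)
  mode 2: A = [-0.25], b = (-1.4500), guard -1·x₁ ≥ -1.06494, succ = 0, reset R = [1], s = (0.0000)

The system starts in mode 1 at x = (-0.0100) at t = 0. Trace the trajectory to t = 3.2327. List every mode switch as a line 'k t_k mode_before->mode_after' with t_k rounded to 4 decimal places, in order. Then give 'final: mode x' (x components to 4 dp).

Mode 1: guard c·x = 3.9460 hit at Δt = 1.5703 (t = 1.5703), x⁻ = (3.9460) → reset → x⁺ = (4.4923), jump to mode 0
Mode 0: guard c·x = 6.8078 hit at Δt = 1.1764 (t = 2.7467), x⁻ = (6.8078) → reset → x⁺ = (5.9132), jump to mode 2
Mode 2: flow for 0.4860 to horizon, guard not reached → x = (4.5731)

1 1.5703 1->0
2 2.7467 0->2
final: 2 4.5731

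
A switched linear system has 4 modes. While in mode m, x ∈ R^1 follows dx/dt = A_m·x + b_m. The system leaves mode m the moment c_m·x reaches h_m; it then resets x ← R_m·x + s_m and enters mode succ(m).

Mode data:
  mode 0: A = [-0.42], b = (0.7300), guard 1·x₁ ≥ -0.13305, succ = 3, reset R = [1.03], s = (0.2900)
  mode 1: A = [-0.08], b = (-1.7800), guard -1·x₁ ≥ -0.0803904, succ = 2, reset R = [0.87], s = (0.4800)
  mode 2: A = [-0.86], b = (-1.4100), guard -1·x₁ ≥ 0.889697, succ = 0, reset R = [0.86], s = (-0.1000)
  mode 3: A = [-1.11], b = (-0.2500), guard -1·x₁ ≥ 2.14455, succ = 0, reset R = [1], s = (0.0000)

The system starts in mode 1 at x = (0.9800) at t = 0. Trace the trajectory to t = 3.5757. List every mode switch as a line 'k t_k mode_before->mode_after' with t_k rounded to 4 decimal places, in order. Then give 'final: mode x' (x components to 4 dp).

Mode 1: guard c·x = -0.0804 hit at Δt = 0.4937 (t = 0.4937), x⁻ = (0.0804) → reset → x⁺ = (0.5499), jump to mode 2
Mode 2: guard c·x = 0.8897 hit at Δt = 1.2460 (t = 1.7397), x⁻ = (-0.8897) → reset → x⁺ = (-0.8651), jump to mode 0
Mode 0: guard c·x = -0.1331 hit at Δt = 0.7862 (t = 2.5259), x⁻ = (-0.1331) → reset → x⁺ = (0.1530), jump to mode 3
Mode 3: flow for 1.0498 to horizon, guard not reached → x = (-0.1073)

1 0.4937 1->2
2 1.7397 2->0
3 2.5259 0->3
final: 3 -0.1073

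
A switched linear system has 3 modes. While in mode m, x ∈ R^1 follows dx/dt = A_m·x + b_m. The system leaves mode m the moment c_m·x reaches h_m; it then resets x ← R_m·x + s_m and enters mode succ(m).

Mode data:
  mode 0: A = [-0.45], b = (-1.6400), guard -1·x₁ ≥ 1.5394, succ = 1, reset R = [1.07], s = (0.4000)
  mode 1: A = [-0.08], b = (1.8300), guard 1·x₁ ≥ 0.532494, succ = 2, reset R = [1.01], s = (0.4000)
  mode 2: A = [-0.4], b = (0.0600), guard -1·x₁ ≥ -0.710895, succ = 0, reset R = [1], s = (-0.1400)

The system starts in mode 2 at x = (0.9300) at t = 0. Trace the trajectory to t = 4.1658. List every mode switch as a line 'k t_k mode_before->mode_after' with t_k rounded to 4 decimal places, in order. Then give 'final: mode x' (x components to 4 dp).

Mode 2: guard c·x = -0.7109 hit at Δt = 0.8244 (t = 0.8244), x⁻ = (0.7109) → reset → x⁺ = (0.5709), jump to mode 0
Mode 0: guard c·x = 1.5394 hit at Δt = 1.5431 (t = 2.3675), x⁻ = (-1.5394) → reset → x⁺ = (-1.2472), jump to mode 1
Mode 1: guard c·x = 0.5325 hit at Δt = 0.9580 (t = 3.3255), x⁻ = (0.5325) → reset → x⁺ = (0.9378), jump to mode 2
Mode 2: flow for 0.8403 to horizon, guard not reached → x = (0.7129)

1 0.8244 2->0
2 2.3675 0->1
3 3.3255 1->2
final: 2 0.7129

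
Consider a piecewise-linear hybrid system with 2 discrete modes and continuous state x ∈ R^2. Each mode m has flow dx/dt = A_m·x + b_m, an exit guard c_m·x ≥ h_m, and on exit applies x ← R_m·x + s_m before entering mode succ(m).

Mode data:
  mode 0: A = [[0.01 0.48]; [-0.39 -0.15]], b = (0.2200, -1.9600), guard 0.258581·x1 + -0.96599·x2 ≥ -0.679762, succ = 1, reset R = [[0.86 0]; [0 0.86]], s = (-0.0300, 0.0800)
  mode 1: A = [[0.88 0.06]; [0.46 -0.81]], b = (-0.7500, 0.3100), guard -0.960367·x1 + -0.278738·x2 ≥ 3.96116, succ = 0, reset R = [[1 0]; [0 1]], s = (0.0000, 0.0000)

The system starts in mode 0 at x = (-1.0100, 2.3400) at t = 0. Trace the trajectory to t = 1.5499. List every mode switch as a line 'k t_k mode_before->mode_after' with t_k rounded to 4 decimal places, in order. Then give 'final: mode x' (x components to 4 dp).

Mode 0: guard c·x = -0.6798 hit at Δt = 0.8590 (t = 0.8590), x⁻ = (-0.2080, 0.6480) → reset → x⁺ = (-0.2089, 0.6373), jump to mode 1
Mode 1: flow for 0.6909 to horizon, guard not reached → x = (-1.0666, 0.3740)

1 0.8590 0->1
final: 1 -1.0666 0.3740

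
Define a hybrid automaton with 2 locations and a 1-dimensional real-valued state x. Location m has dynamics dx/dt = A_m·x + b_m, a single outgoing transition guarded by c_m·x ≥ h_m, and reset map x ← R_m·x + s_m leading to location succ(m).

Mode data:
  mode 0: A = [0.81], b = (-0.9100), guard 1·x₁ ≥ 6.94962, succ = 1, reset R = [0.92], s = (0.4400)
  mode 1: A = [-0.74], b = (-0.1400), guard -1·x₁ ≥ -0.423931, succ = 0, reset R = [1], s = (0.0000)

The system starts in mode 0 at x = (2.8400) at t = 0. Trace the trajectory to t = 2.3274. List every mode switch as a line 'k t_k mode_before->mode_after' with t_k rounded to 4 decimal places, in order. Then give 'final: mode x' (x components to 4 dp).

1 1.5087 0->1
final: 1 3.6426

Mode 0: guard c·x = 6.9496 hit at Δt = 1.5087 (t = 1.5087), x⁻ = (6.9496) → reset → x⁺ = (6.8337), jump to mode 1
Mode 1: flow for 0.8187 to horizon, guard not reached → x = (3.6426)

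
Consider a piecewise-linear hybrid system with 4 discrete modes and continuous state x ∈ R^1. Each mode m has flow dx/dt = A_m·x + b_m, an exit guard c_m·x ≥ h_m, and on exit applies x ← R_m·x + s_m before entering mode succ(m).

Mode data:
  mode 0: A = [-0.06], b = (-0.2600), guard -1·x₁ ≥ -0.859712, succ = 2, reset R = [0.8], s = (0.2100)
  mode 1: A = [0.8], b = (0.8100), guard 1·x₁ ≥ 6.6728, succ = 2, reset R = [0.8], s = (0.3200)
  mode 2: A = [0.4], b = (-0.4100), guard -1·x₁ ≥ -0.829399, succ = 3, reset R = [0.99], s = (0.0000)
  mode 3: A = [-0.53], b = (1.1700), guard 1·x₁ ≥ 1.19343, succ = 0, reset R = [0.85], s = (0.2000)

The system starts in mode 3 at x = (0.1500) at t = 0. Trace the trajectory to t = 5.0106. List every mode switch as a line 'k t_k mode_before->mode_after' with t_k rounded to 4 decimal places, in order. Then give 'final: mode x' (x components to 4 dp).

1 1.3349 3->0
2 2.4361 0->2
3 3.5113 2->3
4 4.1013 3->0
final: 0 0.9199

Mode 3: guard c·x = 1.1934 hit at Δt = 1.3349 (t = 1.3349), x⁻ = (1.1934) → reset → x⁺ = (1.2144), jump to mode 0
Mode 0: guard c·x = -0.8597 hit at Δt = 1.1012 (t = 2.4361), x⁻ = (0.8597) → reset → x⁺ = (0.8978), jump to mode 2
Mode 2: guard c·x = -0.8294 hit at Δt = 1.0752 (t = 3.5113), x⁻ = (0.8294) → reset → x⁺ = (0.8211), jump to mode 3
Mode 3: guard c·x = 1.1934 hit at Δt = 0.5900 (t = 4.1013), x⁻ = (1.1934) → reset → x⁺ = (1.2144), jump to mode 0
Mode 0: flow for 0.9093 to horizon, guard not reached → x = (0.9199)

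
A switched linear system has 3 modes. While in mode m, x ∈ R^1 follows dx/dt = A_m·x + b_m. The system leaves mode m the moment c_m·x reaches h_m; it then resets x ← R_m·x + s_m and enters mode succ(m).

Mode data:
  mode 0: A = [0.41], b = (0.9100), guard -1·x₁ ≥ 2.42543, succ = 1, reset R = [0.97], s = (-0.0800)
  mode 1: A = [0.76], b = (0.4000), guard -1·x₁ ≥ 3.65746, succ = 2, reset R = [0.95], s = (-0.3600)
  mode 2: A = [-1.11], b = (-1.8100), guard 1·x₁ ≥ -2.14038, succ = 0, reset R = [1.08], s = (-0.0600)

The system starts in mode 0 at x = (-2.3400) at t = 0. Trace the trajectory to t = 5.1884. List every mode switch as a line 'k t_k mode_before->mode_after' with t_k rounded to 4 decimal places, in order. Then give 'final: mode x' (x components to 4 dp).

Mode 0: guard c·x = 2.4254 hit at Δt = 1.3071 (t = 1.3071), x⁻ = (-2.4254) → reset → x⁺ = (-2.4327), jump to mode 1
Mode 1: guard c·x = 3.6575 hit at Δt = 0.6529 (t = 1.9600), x⁻ = (-3.6575) → reset → x⁺ = (-3.8346), jump to mode 2
Mode 2: guard c·x = -2.1404 hit at Δt = 1.3190 (t = 3.2790), x⁻ = (-2.1404) → reset → x⁺ = (-2.3716), jump to mode 0
Mode 0: guard c·x = 2.4254 hit at Δt = 0.7389 (t = 4.0180), x⁻ = (-2.4254) → reset → x⁺ = (-2.4327), jump to mode 1
Mode 1: guard c·x = 3.6575 hit at Δt = 0.6529 (t = 4.6709), x⁻ = (-3.6575) → reset → x⁺ = (-3.8346), jump to mode 2
Mode 2: flow for 0.5175 to horizon, guard not reached → x = (-2.8715)

1 1.3071 0->1
2 1.9600 1->2
3 3.2790 2->0
4 4.0180 0->1
5 4.6709 1->2
final: 2 -2.8715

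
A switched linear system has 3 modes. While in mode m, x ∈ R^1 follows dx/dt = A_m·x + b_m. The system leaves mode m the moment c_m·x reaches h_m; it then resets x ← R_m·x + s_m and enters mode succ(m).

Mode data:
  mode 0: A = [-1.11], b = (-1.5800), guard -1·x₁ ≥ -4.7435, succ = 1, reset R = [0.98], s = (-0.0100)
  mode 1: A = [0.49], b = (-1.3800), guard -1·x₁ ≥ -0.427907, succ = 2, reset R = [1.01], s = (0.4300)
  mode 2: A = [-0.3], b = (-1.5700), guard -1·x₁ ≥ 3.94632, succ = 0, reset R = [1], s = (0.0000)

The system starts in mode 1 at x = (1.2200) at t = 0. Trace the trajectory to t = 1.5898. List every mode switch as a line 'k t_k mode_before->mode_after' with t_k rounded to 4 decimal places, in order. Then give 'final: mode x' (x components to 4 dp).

1 0.8223 1->2
final: 2 -0.3914

Mode 1: guard c·x = -0.4279 hit at Δt = 0.8223 (t = 0.8223), x⁻ = (0.4279) → reset → x⁺ = (0.8622), jump to mode 2
Mode 2: flow for 0.7675 to horizon, guard not reached → x = (-0.3914)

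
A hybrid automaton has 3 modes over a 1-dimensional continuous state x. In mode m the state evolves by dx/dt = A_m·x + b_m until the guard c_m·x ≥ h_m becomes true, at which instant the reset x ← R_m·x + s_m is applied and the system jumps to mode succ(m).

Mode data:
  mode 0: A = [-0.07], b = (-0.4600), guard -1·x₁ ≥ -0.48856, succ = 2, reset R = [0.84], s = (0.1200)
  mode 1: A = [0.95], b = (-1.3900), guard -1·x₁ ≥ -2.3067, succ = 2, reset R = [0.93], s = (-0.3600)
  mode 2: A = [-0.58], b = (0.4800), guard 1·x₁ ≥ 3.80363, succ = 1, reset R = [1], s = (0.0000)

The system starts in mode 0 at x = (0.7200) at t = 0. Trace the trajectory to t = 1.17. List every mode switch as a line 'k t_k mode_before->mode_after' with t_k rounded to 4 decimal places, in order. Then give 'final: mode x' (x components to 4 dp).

1 0.4608 0->2
final: 2 0.6306

Mode 0: guard c·x = -0.4886 hit at Δt = 0.4608 (t = 0.4608), x⁻ = (0.4886) → reset → x⁺ = (0.5304), jump to mode 2
Mode 2: flow for 0.7092 to horizon, guard not reached → x = (0.6306)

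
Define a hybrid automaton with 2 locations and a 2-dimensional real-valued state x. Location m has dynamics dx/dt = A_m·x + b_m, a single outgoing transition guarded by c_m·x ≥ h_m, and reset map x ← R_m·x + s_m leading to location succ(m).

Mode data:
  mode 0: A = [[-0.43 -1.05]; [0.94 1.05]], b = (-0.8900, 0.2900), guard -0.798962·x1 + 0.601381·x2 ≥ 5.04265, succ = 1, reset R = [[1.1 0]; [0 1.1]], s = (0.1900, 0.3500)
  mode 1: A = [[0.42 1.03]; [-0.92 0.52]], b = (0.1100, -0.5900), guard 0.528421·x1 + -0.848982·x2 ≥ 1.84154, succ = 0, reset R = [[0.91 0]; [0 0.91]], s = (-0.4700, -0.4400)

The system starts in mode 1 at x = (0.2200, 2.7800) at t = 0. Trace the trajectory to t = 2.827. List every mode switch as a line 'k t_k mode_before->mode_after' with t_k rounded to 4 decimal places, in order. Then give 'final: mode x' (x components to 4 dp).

Mode 1: guard c·x = 1.8415 hit at Δt = 1.2602 (t = 1.2602), x⁻ = (4.6288, 0.7119) → reset → x⁺ = (3.7422, 0.2078), jump to mode 0
Mode 0: guard c·x = 5.0427 hit at Δt = 1.2258 (t = 2.4860), x⁻ = (-1.8697, 5.9011) → reset → x⁺ = (-1.8667, 6.8412), jump to mode 1
Mode 1: flow for 0.3410 to horizon, guard not reached → x = (0.7345, 8.1800)

1 1.2602 1->0
2 2.4860 0->1
final: 1 0.7345 8.1800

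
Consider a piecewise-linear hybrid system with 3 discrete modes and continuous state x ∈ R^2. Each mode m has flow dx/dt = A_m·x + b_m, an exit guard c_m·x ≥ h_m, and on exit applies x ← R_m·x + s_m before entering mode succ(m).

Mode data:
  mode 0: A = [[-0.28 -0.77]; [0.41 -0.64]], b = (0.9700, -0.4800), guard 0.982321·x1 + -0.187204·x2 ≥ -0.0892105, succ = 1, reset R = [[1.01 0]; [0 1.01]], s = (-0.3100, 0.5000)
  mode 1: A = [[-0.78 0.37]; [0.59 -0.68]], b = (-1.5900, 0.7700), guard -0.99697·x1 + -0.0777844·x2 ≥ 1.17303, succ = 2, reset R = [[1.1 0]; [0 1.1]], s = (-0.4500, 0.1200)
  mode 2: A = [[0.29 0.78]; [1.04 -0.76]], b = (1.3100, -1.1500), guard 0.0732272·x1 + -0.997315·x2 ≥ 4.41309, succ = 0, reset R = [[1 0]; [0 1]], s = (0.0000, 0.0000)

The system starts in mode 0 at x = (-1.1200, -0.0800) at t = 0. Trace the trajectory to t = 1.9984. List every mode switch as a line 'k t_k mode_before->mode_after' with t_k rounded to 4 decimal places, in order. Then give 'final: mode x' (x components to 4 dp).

Mode 0: guard c·x = -0.0892 hit at Δt = 0.6801 (t = 0.6801), x⁻ = (-0.1777, -0.4557) → reset → x⁺ = (-0.4894, 0.0398), jump to mode 1
Mode 1: guard c·x = 1.1730 hit at Δt = 0.8212 (t = 1.5013), x⁻ = (-1.1898, 0.1688) → reset → x⁺ = (-1.7587, 0.3057), jump to mode 2
Mode 2: flow for 0.4971 to horizon, guard not reached → x = (-1.4792, -0.9440)

1 0.6801 0->1
2 1.5013 1->2
final: 2 -1.4792 -0.9440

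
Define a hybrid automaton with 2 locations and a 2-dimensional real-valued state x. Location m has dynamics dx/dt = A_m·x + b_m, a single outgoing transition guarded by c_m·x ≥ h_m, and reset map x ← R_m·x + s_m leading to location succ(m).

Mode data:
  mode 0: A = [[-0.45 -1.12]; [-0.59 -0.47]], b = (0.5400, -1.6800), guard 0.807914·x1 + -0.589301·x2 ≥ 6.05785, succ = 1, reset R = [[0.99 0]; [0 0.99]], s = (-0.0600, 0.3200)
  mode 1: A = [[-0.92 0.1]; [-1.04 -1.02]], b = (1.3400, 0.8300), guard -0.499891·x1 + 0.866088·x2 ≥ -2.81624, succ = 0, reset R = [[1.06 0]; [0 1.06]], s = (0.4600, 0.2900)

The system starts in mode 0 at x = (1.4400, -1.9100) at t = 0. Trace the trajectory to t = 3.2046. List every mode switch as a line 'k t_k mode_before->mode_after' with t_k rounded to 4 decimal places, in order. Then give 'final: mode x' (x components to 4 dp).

1 1.1601 0->1
2 2.7443 1->0
final: 0 3.4035 -3.0201

Mode 0: guard c·x = 6.0579 hit at Δt = 1.1601 (t = 1.1601), x⁻ = (4.4521, -4.1760) → reset → x⁺ = (4.3476, -3.8142), jump to mode 1
Mode 1: guard c·x = -2.8162 hit at Δt = 1.5842 (t = 2.7443), x⁻ = (1.8910, -2.1602) → reset → x⁺ = (2.4645, -1.9998), jump to mode 0
Mode 0: flow for 0.4603 to horizon, guard not reached → x = (3.4035, -3.0201)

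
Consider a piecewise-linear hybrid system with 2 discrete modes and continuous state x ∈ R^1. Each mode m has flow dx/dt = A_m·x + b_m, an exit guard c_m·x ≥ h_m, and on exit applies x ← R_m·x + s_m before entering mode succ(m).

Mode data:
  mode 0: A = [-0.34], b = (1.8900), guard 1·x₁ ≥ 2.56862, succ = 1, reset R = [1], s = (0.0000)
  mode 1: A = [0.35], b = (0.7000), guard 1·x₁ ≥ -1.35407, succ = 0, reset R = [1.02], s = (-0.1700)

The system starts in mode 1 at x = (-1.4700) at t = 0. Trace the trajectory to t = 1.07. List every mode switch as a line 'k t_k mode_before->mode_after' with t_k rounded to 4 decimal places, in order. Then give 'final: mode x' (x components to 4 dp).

1 0.5652 1->0
final: 0 -0.4298

Mode 1: guard c·x = -1.3541 hit at Δt = 0.5652 (t = 0.5652), x⁻ = (-1.3541) → reset → x⁺ = (-1.5512), jump to mode 0
Mode 0: flow for 0.5048 to horizon, guard not reached → x = (-0.4298)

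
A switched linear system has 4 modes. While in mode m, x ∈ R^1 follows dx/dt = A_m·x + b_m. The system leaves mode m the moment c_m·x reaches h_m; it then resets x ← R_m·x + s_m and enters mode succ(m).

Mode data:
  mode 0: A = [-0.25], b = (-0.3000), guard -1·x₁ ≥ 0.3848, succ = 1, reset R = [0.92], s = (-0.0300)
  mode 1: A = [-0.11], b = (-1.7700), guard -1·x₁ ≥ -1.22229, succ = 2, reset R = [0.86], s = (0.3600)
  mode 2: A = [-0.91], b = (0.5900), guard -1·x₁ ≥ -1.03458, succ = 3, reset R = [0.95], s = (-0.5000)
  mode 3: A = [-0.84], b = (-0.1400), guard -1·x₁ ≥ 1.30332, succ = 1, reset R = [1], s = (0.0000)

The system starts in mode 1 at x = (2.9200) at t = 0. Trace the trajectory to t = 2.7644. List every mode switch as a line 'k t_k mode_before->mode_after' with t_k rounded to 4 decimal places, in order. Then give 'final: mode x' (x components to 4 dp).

1 0.8504 1->2
2 1.5983 2->3
final: 3 0.0772

Mode 1: guard c·x = -1.2223 hit at Δt = 0.8504 (t = 0.8504), x⁻ = (1.2223) → reset → x⁺ = (1.4112), jump to mode 2
Mode 2: guard c·x = -1.0346 hit at Δt = 0.7479 (t = 1.5983), x⁻ = (1.0346) → reset → x⁺ = (0.4829), jump to mode 3
Mode 3: flow for 1.1661 to horizon, guard not reached → x = (0.0772)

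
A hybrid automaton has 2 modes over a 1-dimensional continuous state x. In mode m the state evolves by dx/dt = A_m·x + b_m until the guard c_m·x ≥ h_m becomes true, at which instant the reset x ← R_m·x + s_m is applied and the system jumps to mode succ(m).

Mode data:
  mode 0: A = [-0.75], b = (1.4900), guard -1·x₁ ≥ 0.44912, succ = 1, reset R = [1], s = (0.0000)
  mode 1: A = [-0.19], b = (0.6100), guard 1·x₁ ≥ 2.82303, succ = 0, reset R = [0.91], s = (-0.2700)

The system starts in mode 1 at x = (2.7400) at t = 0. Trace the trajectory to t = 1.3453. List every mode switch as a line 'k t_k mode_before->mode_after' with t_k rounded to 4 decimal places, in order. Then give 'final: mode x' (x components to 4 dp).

1 1.0218 1->0
final: 0 2.2317

Mode 1: guard c·x = 2.8230 hit at Δt = 1.0218 (t = 1.0218), x⁻ = (2.8230) → reset → x⁺ = (2.2990), jump to mode 0
Mode 0: flow for 0.3235 to horizon, guard not reached → x = (2.2317)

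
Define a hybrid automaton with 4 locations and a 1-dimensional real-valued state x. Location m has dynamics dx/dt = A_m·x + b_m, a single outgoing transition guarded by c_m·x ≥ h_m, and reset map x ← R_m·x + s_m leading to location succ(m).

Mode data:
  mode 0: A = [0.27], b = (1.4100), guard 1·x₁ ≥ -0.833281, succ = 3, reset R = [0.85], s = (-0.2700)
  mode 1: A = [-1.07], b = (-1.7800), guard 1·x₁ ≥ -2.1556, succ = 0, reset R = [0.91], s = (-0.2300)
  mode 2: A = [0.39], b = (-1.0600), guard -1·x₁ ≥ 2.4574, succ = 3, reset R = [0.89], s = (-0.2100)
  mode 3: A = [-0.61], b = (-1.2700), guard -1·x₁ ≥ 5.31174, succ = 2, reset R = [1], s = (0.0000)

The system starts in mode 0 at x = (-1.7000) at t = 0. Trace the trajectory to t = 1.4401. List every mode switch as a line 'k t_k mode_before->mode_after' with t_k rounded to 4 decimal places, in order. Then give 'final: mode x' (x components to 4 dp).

Mode 0: guard c·x = -0.8333 hit at Δt = 0.8148 (t = 0.8148), x⁻ = (-0.8333) → reset → x⁺ = (-0.9783), jump to mode 3
Mode 3: flow for 0.6253 to horizon, guard not reached → x = (-1.3283)

1 0.8148 0->3
final: 3 -1.3283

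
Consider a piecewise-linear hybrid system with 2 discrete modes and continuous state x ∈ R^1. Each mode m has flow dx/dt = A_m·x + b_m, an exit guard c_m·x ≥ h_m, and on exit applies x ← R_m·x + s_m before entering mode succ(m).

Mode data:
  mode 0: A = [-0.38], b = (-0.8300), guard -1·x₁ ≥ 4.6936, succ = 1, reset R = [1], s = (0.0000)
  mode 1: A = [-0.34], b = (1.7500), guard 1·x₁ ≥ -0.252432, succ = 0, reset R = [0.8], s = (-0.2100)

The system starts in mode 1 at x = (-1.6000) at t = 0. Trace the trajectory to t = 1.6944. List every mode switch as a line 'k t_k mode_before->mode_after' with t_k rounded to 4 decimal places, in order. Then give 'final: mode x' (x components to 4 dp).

1 0.6553 1->0
final: 0 -0.9901

Mode 1: guard c·x = -0.2524 hit at Δt = 0.6553 (t = 0.6553), x⁻ = (-0.2524) → reset → x⁺ = (-0.4119), jump to mode 0
Mode 0: flow for 1.0391 to horizon, guard not reached → x = (-0.9901)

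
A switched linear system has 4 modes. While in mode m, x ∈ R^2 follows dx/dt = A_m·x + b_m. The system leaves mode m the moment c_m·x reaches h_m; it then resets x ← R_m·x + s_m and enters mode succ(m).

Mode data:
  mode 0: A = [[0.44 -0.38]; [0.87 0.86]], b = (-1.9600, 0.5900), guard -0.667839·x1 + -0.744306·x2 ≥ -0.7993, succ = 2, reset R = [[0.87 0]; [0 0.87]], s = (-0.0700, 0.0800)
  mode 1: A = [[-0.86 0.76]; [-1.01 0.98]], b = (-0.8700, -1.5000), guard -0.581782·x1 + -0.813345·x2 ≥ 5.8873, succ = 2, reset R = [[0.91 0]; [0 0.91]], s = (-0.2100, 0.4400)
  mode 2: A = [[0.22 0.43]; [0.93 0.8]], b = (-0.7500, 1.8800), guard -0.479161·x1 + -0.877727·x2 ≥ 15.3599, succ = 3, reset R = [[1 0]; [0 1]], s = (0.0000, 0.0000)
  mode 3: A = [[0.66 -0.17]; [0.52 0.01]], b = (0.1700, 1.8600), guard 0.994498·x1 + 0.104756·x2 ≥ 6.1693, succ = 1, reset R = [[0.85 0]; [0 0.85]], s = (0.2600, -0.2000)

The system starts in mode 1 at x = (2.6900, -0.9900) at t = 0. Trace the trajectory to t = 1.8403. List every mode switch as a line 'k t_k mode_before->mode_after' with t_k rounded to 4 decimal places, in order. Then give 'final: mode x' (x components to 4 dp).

1 0.9266 1->2
final: 2 -5.8850 -12.3663

Mode 1: guard c·x = 5.8873 hit at Δt = 0.9266 (t = 0.9266), x⁻ = (-1.2472, -6.3463) → reset → x⁺ = (-1.3449, -5.3351), jump to mode 2
Mode 2: flow for 0.9137 to horizon, guard not reached → x = (-5.8850, -12.3663)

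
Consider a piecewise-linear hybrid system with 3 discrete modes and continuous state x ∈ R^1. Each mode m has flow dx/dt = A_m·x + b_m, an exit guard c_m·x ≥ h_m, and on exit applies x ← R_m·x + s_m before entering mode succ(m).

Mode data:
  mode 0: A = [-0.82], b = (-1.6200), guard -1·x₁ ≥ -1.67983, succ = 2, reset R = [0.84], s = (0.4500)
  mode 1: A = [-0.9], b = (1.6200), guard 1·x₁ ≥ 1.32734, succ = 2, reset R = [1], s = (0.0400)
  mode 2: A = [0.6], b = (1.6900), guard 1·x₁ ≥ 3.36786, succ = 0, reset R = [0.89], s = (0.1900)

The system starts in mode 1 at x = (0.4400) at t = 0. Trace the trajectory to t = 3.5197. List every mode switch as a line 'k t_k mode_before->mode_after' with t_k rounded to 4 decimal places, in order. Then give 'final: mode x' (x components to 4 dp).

1 1.1743 1->2
2 1.8256 2->0
3 2.2467 0->2
4 2.7121 2->0
5 3.1332 0->2
final: 2 3.0819

Mode 1: guard c·x = 1.3273 hit at Δt = 1.1743 (t = 1.1743), x⁻ = (1.3273) → reset → x⁺ = (1.3673), jump to mode 2
Mode 2: guard c·x = 3.3679 hit at Δt = 0.6513 (t = 1.8256), x⁻ = (3.3679) → reset → x⁺ = (3.1874), jump to mode 0
Mode 0: guard c·x = -1.6798 hit at Δt = 0.4211 (t = 2.2467), x⁻ = (1.6798) → reset → x⁺ = (1.8611), jump to mode 2
Mode 2: guard c·x = 3.3679 hit at Δt = 0.4654 (t = 2.7121), x⁻ = (3.3679) → reset → x⁺ = (3.1874), jump to mode 0
Mode 0: guard c·x = -1.6798 hit at Δt = 0.4211 (t = 3.1332), x⁻ = (1.6798) → reset → x⁺ = (1.8611), jump to mode 2
Mode 2: flow for 0.3865 to horizon, guard not reached → x = (3.0819)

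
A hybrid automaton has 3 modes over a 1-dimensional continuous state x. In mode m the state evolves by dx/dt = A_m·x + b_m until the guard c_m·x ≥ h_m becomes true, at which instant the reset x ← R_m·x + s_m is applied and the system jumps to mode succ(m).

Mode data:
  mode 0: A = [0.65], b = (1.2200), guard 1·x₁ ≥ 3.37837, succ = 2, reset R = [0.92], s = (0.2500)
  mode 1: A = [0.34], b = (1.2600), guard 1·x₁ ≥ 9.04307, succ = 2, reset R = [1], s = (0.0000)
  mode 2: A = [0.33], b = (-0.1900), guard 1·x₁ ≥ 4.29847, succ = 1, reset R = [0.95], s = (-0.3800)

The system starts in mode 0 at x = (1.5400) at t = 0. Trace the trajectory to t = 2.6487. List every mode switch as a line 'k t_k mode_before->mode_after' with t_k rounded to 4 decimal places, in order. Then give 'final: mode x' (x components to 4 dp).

Mode 0: guard c·x = 3.3784 hit at Δt = 0.6623 (t = 0.6623), x⁻ = (3.3784) → reset → x⁺ = (3.3581), jump to mode 2
Mode 2: guard c·x = 4.2985 hit at Δt = 0.8823 (t = 1.5446), x⁻ = (4.2985) → reset → x⁺ = (3.7035), jump to mode 1
Mode 1: flow for 1.1041 to horizon, guard not reached → x = (7.0790)

1 0.6623 0->2
2 1.5446 2->1
final: 1 7.0790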